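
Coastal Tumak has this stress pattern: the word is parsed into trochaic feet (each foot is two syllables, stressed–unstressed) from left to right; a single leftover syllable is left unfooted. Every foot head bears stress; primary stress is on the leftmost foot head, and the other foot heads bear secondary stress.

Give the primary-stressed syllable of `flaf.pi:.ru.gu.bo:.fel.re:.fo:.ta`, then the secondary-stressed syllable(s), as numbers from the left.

primary 1, secondary 3, 5, 7

Parse left to right into trochaic (ˈσσ) feet: (ˈflaf.pi:) (ˈru.gu) (ˈbo:.fel) (ˈre:.fo:) ta. Syllable 9 is left unfooted.
Foot heads (stressed positions): 1, 3, 5, 7.
End Rule Leftmost: primary stress on the leftmost head = syllable 1.
Secondary stress on 3, 5, 7: ˈflaf.pi:.ˌru.gu.ˌbo:.fel.ˌre:.fo:.ta.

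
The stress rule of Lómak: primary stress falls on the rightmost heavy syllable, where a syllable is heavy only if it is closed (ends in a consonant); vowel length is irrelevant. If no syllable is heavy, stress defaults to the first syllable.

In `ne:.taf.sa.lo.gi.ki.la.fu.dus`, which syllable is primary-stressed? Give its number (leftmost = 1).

9

Weights: 1 ne: L, 2 taf H, 3 sa L, 4 lo L, 5 gi L, 6 ki L, 7 la L, 8 fu L, 9 dus H.
Heavy syllables in the domain: 2, 9. The rightmost is syllable 9 (dus).
Primary stress: syllable 9 → ne:.taf.sa.lo.gi.ki.la.fu.ˈdus.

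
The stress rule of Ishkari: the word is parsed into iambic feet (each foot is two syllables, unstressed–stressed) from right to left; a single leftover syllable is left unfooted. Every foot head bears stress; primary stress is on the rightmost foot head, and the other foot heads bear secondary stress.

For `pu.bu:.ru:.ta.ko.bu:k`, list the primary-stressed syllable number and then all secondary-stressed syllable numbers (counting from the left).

Parse right to left into iambic (σˈσ) feet: (pu.ˈbu:) (ru:.ˈta) (ko.ˈbu:k).
Foot heads (stressed positions): 2, 4, 6.
End Rule Rightmost: primary stress on the rightmost head = syllable 6.
Secondary stress on 2, 4: pu.ˌbu:.ru:.ˌta.ko.ˈbu:k.

primary 6, secondary 2, 4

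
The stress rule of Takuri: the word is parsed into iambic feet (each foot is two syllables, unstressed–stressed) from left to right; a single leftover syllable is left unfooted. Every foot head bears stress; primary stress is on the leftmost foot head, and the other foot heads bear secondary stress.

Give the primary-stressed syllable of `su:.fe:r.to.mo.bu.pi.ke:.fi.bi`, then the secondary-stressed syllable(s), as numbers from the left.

Parse left to right into iambic (σˈσ) feet: (su:.ˈfe:r) (to.ˈmo) (bu.ˈpi) (ke:.ˈfi) bi. Syllable 9 is left unfooted.
Foot heads (stressed positions): 2, 4, 6, 8.
End Rule Leftmost: primary stress on the leftmost head = syllable 2.
Secondary stress on 4, 6, 8: su:.ˈfe:r.to.ˌmo.bu.ˌpi.ke:.ˌfi.bi.

primary 2, secondary 4, 6, 8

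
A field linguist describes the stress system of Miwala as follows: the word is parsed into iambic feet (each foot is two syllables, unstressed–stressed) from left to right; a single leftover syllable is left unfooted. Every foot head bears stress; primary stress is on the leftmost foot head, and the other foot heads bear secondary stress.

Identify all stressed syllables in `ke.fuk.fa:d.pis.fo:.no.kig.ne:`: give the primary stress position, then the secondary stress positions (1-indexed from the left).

Parse left to right into iambic (σˈσ) feet: (ke.ˈfuk) (fa:d.ˈpis) (fo:.ˈno) (kig.ˈne:).
Foot heads (stressed positions): 2, 4, 6, 8.
End Rule Leftmost: primary stress on the leftmost head = syllable 2.
Secondary stress on 4, 6, 8: ke.ˈfuk.fa:d.ˌpis.fo:.ˌno.kig.ˌne:.

primary 2, secondary 4, 6, 8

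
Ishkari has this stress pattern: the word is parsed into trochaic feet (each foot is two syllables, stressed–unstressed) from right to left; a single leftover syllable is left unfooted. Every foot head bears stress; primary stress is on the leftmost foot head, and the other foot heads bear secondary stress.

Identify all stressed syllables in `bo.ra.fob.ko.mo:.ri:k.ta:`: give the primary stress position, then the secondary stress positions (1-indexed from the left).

primary 2, secondary 4, 6

Parse right to left into trochaic (ˈσσ) feet: bo (ˈra.fob) (ˈko.mo:) (ˈri:k.ta:). Syllable 1 is left unfooted.
Foot heads (stressed positions): 2, 4, 6.
End Rule Leftmost: primary stress on the leftmost head = syllable 2.
Secondary stress on 4, 6: bo.ˈra.fob.ˌko.mo:.ˌri:k.ta:.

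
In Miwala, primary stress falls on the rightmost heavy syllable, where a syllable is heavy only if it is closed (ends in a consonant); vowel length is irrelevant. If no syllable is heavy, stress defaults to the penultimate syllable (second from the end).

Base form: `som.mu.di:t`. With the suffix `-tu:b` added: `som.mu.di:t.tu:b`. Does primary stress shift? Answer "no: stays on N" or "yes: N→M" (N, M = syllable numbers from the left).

yes: 3→4

Base `som.mu.di:t` (3 syllables):
  Weights: 1 som H, 2 mu L, 3 di:t H.
  Heavy syllables in the domain: 1, 3. The rightmost is syllable 3 (di:t).
  → primary stress on syllable 3.
Suffixed `som.mu.di:t.tu:b` (4 syllables):
  Weights: 1 som H, 2 mu L, 3 di:t H, 4 tu:b H.
  Heavy syllables in the domain: 1, 3, 4. The rightmost is syllable 4 (tu:b).
  → primary stress on syllable 4.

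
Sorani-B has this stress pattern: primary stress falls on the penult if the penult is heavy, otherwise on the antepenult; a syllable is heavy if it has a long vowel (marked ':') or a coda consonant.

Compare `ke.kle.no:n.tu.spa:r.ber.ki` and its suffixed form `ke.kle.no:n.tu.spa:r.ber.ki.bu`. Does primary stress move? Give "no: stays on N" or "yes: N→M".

no: stays on 6

Base `ke.kle.no:n.tu.spa:r.ber.ki` (7 syllables):
  Weights: 5 spa:r H, 6 ber H, 7 ki L.
  The penult (syllable 6, ber) is heavy, so it takes stress.
  → primary stress on syllable 6.
Suffixed `ke.kle.no:n.tu.spa:r.ber.ki.bu` (8 syllables):
  Weights: 6 ber H, 7 ki L, 8 bu L.
  The penult (syllable 7, ki) is light, so stress falls on the antepenult (syllable 6, ber).
  → primary stress on syllable 6.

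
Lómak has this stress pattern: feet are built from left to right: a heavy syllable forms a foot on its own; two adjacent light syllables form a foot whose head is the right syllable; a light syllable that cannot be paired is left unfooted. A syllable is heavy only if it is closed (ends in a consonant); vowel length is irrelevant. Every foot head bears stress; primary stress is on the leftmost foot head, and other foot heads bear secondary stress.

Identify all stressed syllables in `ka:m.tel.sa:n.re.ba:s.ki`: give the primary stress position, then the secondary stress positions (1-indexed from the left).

Weights: 1 ka:m H, 2 tel H, 3 sa:n H, 4 re L, 5 ba:s H, 6 ki L.
Parse left to right (heavy = foot alone; LL = one foot; stranded L unfooted): (ˈka:m) (ˈtel) (ˈsa:n) re (ˈba:s) ki.
Foot heads: 1, 2, 3, 5.
Primary stress on the leftmost head = syllable 1.
Secondary stress on 2, 3, 5: ˈka:m.ˌtel.ˌsa:n.re.ˌba:s.ki.

primary 1, secondary 2, 3, 5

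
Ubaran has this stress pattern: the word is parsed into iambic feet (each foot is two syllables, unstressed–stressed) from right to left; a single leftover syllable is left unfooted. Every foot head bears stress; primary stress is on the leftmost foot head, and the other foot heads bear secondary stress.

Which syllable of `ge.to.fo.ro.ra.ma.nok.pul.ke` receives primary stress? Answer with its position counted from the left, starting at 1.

3

Parse right to left into iambic (σˈσ) feet: ge (to.ˈfo) (ro.ˈra) (ma.ˈnok) (pul.ˈke). Syllable 1 is left unfooted.
Foot heads (stressed positions): 3, 5, 7, 9.
End Rule Leftmost: primary stress on the leftmost head = syllable 3.
Primary stress: syllable 3 → ge.to.ˈfo.ro.ra.ma.nok.pul.ke.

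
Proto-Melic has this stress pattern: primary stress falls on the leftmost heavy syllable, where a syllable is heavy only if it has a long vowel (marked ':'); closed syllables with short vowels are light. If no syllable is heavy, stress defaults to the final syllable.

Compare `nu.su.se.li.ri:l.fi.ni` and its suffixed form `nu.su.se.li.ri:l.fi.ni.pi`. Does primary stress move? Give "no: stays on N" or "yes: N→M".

Base `nu.su.se.li.ri:l.fi.ni` (7 syllables):
  Weights: 1 nu L, 2 su L, 3 se L, 4 li L, 5 ri:l H, 6 fi L, 7 ni L.
  Heavy syllables in the domain: 5. The leftmost is syllable 5 (ri:l).
  → primary stress on syllable 5.
Suffixed `nu.su.se.li.ri:l.fi.ni.pi` (8 syllables):
  Weights: 1 nu L, 2 su L, 3 se L, 4 li L, 5 ri:l H, 6 fi L, 7 ni L, 8 pi L.
  Heavy syllables in the domain: 5. The leftmost is syllable 5 (ri:l).
  → primary stress on syllable 5.

no: stays on 5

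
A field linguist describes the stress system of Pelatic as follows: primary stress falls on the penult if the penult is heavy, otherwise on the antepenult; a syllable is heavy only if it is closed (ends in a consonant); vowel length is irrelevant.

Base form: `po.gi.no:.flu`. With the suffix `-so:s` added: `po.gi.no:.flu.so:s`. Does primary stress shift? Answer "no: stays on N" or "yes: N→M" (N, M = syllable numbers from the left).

Base `po.gi.no:.flu` (4 syllables):
  Weights: 2 gi L, 3 no: L, 4 flu L.
  The penult (syllable 3, no:) is light, so stress falls on the antepenult (syllable 2, gi).
  → primary stress on syllable 2.
Suffixed `po.gi.no:.flu.so:s` (5 syllables):
  Weights: 3 no: L, 4 flu L, 5 so:s H.
  The penult (syllable 4, flu) is light, so stress falls on the antepenult (syllable 3, no:).
  → primary stress on syllable 3.

yes: 2→3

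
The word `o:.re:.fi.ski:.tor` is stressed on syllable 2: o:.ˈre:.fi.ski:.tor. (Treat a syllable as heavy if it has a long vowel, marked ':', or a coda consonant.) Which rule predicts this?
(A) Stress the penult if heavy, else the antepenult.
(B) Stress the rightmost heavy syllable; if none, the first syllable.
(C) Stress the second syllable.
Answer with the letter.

Rule A → syllable 4 (observed: 2).
Rule B → syllable 5 (observed: 2).
Rule C → syllable 2 ✓.

C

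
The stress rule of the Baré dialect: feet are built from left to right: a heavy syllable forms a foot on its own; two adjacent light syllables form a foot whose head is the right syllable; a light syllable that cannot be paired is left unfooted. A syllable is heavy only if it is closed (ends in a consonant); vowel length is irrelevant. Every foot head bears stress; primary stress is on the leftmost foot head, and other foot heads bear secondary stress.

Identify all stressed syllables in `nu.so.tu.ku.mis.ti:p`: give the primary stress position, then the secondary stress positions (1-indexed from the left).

Weights: 1 nu L, 2 so L, 3 tu L, 4 ku L, 5 mis H, 6 ti:p H.
Parse left to right (heavy = foot alone; LL = one foot; stranded L unfooted): (nu.ˈso) (tu.ˈku) (ˈmis) (ˈti:p).
Foot heads: 2, 4, 5, 6.
Primary stress on the leftmost head = syllable 2.
Secondary stress on 4, 5, 6: nu.ˈso.tu.ˌku.ˌmis.ˌti:p.

primary 2, secondary 4, 5, 6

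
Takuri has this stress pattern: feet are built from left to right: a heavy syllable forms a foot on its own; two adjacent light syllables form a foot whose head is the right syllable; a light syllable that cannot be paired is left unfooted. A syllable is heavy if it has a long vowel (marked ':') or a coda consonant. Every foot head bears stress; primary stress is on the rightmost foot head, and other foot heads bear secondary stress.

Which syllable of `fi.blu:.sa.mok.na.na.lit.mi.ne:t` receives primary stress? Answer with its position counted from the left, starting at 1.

Weights: 1 fi L, 2 blu: H, 3 sa L, 4 mok H, 5 na L, 6 na L, 7 lit H, 8 mi L, 9 ne:t H.
Parse left to right (heavy = foot alone; LL = one foot; stranded L unfooted): fi (ˈblu:) sa (ˈmok) (na.ˈna) (ˈlit) mi (ˈne:t).
Foot heads: 2, 4, 6, 7, 9.
Primary stress on the rightmost head = syllable 9.
Primary stress: syllable 9 → fi.blu:.sa.mok.na.na.lit.mi.ˈne:t.

9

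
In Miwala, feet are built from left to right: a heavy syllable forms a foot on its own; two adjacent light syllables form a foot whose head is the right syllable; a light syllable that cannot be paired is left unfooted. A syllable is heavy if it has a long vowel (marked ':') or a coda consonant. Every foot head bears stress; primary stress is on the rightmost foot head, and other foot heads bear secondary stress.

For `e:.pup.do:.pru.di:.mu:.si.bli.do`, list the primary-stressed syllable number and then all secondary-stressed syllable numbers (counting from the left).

primary 8, secondary 1, 2, 3, 5, 6

Weights: 1 e: H, 2 pup H, 3 do: H, 4 pru L, 5 di: H, 6 mu: H, 7 si L, 8 bli L, 9 do L.
Parse left to right (heavy = foot alone; LL = one foot; stranded L unfooted): (ˈe:) (ˈpup) (ˈdo:) pru (ˈdi:) (ˈmu:) (si.ˈbli) do.
Foot heads: 1, 2, 3, 5, 6, 8.
Primary stress on the rightmost head = syllable 8.
Secondary stress on 1, 2, 3, 5, 6: ˌe:.ˌpup.ˌdo:.pru.ˌdi:.ˌmu:.si.ˈbli.do.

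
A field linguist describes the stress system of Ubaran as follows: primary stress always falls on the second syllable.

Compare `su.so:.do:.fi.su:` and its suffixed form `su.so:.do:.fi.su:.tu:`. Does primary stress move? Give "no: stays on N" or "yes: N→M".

no: stays on 2

Base `su.so:.do:.fi.su:` (5 syllables):
  The word has 5 syllables; the second syllable is syllable 2 (so:).
  → primary stress on syllable 2.
Suffixed `su.so:.do:.fi.su:.tu:` (6 syllables):
  The word has 6 syllables; the second syllable is syllable 2 (so:).
  → primary stress on syllable 2.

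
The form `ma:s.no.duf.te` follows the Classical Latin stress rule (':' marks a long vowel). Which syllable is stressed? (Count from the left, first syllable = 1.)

3

Classical Latin: stress the penult if heavy (long vowel or closed), else the antepenult.
Weights: 2 no L, 3 duf H, 4 te L.
The penult (syllable 3, duf) is heavy, so it takes stress.
Stress on syllable 3: ma:s.no.ˈduf.te.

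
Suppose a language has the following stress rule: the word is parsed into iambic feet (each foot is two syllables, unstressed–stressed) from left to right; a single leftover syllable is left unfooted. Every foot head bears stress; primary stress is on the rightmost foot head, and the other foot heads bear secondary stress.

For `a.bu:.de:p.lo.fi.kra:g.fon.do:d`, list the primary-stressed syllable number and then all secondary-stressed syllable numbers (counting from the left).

Parse left to right into iambic (σˈσ) feet: (a.ˈbu:) (de:p.ˈlo) (fi.ˈkra:g) (fon.ˈdo:d).
Foot heads (stressed positions): 2, 4, 6, 8.
End Rule Rightmost: primary stress on the rightmost head = syllable 8.
Secondary stress on 2, 4, 6: a.ˌbu:.de:p.ˌlo.fi.ˌkra:g.fon.ˈdo:d.

primary 8, secondary 2, 4, 6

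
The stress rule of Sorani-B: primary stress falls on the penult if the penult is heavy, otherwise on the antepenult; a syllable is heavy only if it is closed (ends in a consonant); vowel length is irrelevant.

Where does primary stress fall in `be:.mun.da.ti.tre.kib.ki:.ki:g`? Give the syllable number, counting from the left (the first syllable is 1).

Weights: 6 kib H, 7 ki: L, 8 ki:g H.
The penult (syllable 7, ki:) is light, so stress falls on the antepenult (syllable 6, kib).
Primary stress: syllable 6 → be:.mun.da.ti.tre.ˈkib.ki:.ki:g.

6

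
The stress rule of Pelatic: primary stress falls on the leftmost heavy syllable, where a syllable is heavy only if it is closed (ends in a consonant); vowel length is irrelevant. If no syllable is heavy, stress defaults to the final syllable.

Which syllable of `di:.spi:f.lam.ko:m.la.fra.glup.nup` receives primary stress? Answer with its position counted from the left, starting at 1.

Weights: 1 di: L, 2 spi:f H, 3 lam H, 4 ko:m H, 5 la L, 6 fra L, 7 glup H, 8 nup H.
Heavy syllables in the domain: 2, 3, 4, 7, 8. The leftmost is syllable 2 (spi:f).
Primary stress: syllable 2 → di:.ˈspi:f.lam.ko:m.la.fra.glup.nup.

2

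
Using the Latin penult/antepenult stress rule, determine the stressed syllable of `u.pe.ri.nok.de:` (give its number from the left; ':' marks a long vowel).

4

Classical Latin: stress the penult if heavy (long vowel or closed), else the antepenult.
Weights: 3 ri L, 4 nok H, 5 de: H.
The penult (syllable 4, nok) is heavy, so it takes stress.
Stress on syllable 4: u.pe.ri.ˈnok.de:.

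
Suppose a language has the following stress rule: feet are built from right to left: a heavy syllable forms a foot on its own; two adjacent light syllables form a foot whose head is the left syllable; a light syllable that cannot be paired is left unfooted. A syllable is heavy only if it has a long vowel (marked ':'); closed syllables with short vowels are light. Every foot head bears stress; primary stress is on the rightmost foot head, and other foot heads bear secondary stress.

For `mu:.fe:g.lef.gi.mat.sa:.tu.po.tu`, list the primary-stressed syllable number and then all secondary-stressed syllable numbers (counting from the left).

primary 8, secondary 1, 2, 4, 6

Weights: 1 mu: H, 2 fe:g H, 3 lef L, 4 gi L, 5 mat L, 6 sa: H, 7 tu L, 8 po L, 9 tu L.
Parse right to left (heavy = foot alone; LL = one foot; stranded L unfooted): (ˈmu:) (ˈfe:g) lef (ˈgi.mat) (ˈsa:) tu (ˈpo.tu).
Foot heads: 1, 2, 4, 6, 8.
Primary stress on the rightmost head = syllable 8.
Secondary stress on 1, 2, 4, 6: ˌmu:.ˌfe:g.lef.ˌgi.mat.ˌsa:.tu.ˈpo.tu.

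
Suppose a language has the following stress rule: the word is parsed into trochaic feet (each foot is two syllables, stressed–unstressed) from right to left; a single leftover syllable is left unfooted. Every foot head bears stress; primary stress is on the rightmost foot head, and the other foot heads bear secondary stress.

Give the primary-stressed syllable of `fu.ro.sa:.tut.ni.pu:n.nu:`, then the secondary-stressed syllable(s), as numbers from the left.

Parse right to left into trochaic (ˈσσ) feet: fu (ˈro.sa:) (ˈtut.ni) (ˈpu:n.nu:). Syllable 1 is left unfooted.
Foot heads (stressed positions): 2, 4, 6.
End Rule Rightmost: primary stress on the rightmost head = syllable 6.
Secondary stress on 2, 4: fu.ˌro.sa:.ˌtut.ni.ˈpu:n.nu:.

primary 6, secondary 2, 4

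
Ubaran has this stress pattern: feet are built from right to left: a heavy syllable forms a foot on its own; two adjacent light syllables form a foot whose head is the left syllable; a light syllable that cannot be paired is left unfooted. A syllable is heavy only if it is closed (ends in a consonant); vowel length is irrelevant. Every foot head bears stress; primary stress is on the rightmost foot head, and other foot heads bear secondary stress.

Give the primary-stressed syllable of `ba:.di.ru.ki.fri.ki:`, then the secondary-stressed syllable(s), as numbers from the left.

primary 5, secondary 1, 3

Weights: 1 ba: L, 2 di L, 3 ru L, 4 ki L, 5 fri L, 6 ki: L.
Parse right to left (heavy = foot alone; LL = one foot; stranded L unfooted): (ˈba:.di) (ˈru.ki) (ˈfri.ki:).
Foot heads: 1, 3, 5.
Primary stress on the rightmost head = syllable 5.
Secondary stress on 1, 3: ˌba:.di.ˌru.ki.ˈfri.ki:.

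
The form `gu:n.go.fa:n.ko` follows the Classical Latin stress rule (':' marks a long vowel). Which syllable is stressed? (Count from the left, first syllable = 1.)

Classical Latin: stress the penult if heavy (long vowel or closed), else the antepenult.
Weights: 2 go L, 3 fa:n H, 4 ko L.
The penult (syllable 3, fa:n) is heavy, so it takes stress.
Stress on syllable 3: gu:n.go.ˈfa:n.ko.

3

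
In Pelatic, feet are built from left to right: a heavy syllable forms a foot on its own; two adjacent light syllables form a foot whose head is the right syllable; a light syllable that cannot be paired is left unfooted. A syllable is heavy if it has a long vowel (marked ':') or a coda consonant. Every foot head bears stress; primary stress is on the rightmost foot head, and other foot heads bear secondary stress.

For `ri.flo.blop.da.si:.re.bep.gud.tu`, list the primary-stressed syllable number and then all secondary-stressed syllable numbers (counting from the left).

Weights: 1 ri L, 2 flo L, 3 blop H, 4 da L, 5 si: H, 6 re L, 7 bep H, 8 gud H, 9 tu L.
Parse left to right (heavy = foot alone; LL = one foot; stranded L unfooted): (ri.ˈflo) (ˈblop) da (ˈsi:) re (ˈbep) (ˈgud) tu.
Foot heads: 2, 3, 5, 7, 8.
Primary stress on the rightmost head = syllable 8.
Secondary stress on 2, 3, 5, 7: ri.ˌflo.ˌblop.da.ˌsi:.re.ˌbep.ˈgud.tu.

primary 8, secondary 2, 3, 5, 7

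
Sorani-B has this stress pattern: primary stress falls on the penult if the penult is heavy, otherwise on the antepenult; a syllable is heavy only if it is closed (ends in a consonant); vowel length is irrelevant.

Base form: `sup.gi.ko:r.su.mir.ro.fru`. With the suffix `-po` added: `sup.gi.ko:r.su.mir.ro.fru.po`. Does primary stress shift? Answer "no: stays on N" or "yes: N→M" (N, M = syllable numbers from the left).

yes: 5→6

Base `sup.gi.ko:r.su.mir.ro.fru` (7 syllables):
  Weights: 5 mir H, 6 ro L, 7 fru L.
  The penult (syllable 6, ro) is light, so stress falls on the antepenult (syllable 5, mir).
  → primary stress on syllable 5.
Suffixed `sup.gi.ko:r.su.mir.ro.fru.po` (8 syllables):
  Weights: 6 ro L, 7 fru L, 8 po L.
  The penult (syllable 7, fru) is light, so stress falls on the antepenult (syllable 6, ro).
  → primary stress on syllable 6.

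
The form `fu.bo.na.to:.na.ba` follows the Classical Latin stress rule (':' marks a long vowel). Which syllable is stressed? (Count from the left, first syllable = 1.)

4

Classical Latin: stress the penult if heavy (long vowel or closed), else the antepenult.
Weights: 4 to: H, 5 na L, 6 ba L.
The penult (syllable 5, na) is light, so stress falls on the antepenult (syllable 4, to:).
Stress on syllable 4: fu.bo.na.ˈto:.na.ba.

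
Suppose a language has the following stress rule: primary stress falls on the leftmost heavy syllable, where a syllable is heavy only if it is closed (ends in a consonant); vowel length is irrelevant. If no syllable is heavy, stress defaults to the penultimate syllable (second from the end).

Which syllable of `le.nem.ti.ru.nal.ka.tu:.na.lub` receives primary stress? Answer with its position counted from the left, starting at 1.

2

Weights: 1 le L, 2 nem H, 3 ti L, 4 ru L, 5 nal H, 6 ka L, 7 tu: L, 8 na L, 9 lub H.
Heavy syllables in the domain: 2, 5, 9. The leftmost is syllable 2 (nem).
Primary stress: syllable 2 → le.ˈnem.ti.ru.nal.ka.tu:.na.lub.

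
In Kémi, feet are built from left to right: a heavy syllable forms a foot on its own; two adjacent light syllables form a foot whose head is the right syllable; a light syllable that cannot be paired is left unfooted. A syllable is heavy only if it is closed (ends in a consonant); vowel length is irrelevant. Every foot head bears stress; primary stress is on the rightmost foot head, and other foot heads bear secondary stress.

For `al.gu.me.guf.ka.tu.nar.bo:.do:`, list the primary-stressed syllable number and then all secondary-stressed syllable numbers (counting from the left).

primary 9, secondary 1, 3, 4, 6, 7

Weights: 1 al H, 2 gu L, 3 me L, 4 guf H, 5 ka L, 6 tu L, 7 nar H, 8 bo: L, 9 do: L.
Parse left to right (heavy = foot alone; LL = one foot; stranded L unfooted): (ˈal) (gu.ˈme) (ˈguf) (ka.ˈtu) (ˈnar) (bo:.ˈdo:).
Foot heads: 1, 3, 4, 6, 7, 9.
Primary stress on the rightmost head = syllable 9.
Secondary stress on 1, 3, 4, 6, 7: ˌal.gu.ˌme.ˌguf.ka.ˌtu.ˌnar.bo:.ˈdo:.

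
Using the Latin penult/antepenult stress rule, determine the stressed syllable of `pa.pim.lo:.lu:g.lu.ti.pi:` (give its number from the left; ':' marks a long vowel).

Classical Latin: stress the penult if heavy (long vowel or closed), else the antepenult.
Weights: 5 lu L, 6 ti L, 7 pi: H.
The penult (syllable 6, ti) is light, so stress falls on the antepenult (syllable 5, lu).
Stress on syllable 5: pa.pim.lo:.lu:g.ˈlu.ti.pi:.

5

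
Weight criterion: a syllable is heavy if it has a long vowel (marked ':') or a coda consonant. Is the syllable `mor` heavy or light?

`mor`: short vowel, closed (coda /r/). Closed → heavy.

heavy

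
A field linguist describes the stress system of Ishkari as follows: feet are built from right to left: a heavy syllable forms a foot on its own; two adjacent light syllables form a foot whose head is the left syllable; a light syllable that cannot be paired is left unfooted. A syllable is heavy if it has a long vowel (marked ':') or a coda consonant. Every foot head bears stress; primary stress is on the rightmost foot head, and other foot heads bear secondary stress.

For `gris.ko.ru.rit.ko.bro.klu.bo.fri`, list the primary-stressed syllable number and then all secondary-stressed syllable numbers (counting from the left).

Weights: 1 gris H, 2 ko L, 3 ru L, 4 rit H, 5 ko L, 6 bro L, 7 klu L, 8 bo L, 9 fri L.
Parse right to left (heavy = foot alone; LL = one foot; stranded L unfooted): (ˈgris) (ˈko.ru) (ˈrit) ko (ˈbro.klu) (ˈbo.fri).
Foot heads: 1, 2, 4, 6, 8.
Primary stress on the rightmost head = syllable 8.
Secondary stress on 1, 2, 4, 6: ˌgris.ˌko.ru.ˌrit.ko.ˌbro.klu.ˈbo.fri.

primary 8, secondary 1, 2, 4, 6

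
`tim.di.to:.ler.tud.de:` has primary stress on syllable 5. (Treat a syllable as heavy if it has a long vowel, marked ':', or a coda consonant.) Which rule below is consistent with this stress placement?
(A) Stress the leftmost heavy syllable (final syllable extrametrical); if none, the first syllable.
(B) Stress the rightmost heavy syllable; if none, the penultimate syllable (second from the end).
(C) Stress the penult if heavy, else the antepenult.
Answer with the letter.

C

Rule A → syllable 1 (observed: 5).
Rule B → syllable 6 (observed: 5).
Rule C → syllable 5 ✓.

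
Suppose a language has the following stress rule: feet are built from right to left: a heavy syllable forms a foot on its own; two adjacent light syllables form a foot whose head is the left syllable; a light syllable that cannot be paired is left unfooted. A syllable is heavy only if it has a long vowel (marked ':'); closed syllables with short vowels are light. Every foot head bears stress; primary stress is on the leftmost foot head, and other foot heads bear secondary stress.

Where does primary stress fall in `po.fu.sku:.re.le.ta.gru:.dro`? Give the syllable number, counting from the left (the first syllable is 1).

1

Weights: 1 po L, 2 fu L, 3 sku: H, 4 re L, 5 le L, 6 ta L, 7 gru: H, 8 dro L.
Parse right to left (heavy = foot alone; LL = one foot; stranded L unfooted): (ˈpo.fu) (ˈsku:) re (ˈle.ta) (ˈgru:) dro.
Foot heads: 1, 3, 5, 7.
Primary stress on the leftmost head = syllable 1.
Primary stress: syllable 1 → ˈpo.fu.sku:.re.le.ta.gru:.dro.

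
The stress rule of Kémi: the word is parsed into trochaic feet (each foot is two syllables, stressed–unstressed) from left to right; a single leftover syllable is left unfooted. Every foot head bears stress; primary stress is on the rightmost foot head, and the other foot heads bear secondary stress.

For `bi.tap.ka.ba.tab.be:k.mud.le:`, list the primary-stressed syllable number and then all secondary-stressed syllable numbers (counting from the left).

Parse left to right into trochaic (ˈσσ) feet: (ˈbi.tap) (ˈka.ba) (ˈtab.be:k) (ˈmud.le:).
Foot heads (stressed positions): 1, 3, 5, 7.
End Rule Rightmost: primary stress on the rightmost head = syllable 7.
Secondary stress on 1, 3, 5: ˌbi.tap.ˌka.ba.ˌtab.be:k.ˈmud.le:.

primary 7, secondary 1, 3, 5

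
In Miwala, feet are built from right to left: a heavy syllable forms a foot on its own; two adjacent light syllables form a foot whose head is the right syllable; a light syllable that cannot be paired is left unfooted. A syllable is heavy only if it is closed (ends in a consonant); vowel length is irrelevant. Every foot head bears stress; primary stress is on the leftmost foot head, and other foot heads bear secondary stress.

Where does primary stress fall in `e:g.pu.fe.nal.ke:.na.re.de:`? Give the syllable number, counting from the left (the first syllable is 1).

1

Weights: 1 e:g H, 2 pu L, 3 fe L, 4 nal H, 5 ke: L, 6 na L, 7 re L, 8 de: L.
Parse right to left (heavy = foot alone; LL = one foot; stranded L unfooted): (ˈe:g) (pu.ˈfe) (ˈnal) (ke:.ˈna) (re.ˈde:).
Foot heads: 1, 3, 4, 6, 8.
Primary stress on the leftmost head = syllable 1.
Primary stress: syllable 1 → ˈe:g.pu.fe.nal.ke:.na.re.de:.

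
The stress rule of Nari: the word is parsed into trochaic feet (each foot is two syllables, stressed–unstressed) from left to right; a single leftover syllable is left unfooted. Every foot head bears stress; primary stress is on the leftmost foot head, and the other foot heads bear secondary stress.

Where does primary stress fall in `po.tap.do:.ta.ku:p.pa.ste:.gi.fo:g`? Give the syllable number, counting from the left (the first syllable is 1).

1

Parse left to right into trochaic (ˈσσ) feet: (ˈpo.tap) (ˈdo:.ta) (ˈku:p.pa) (ˈste:.gi) fo:g. Syllable 9 is left unfooted.
Foot heads (stressed positions): 1, 3, 5, 7.
End Rule Leftmost: primary stress on the leftmost head = syllable 1.
Primary stress: syllable 1 → ˈpo.tap.do:.ta.ku:p.pa.ste:.gi.fo:g.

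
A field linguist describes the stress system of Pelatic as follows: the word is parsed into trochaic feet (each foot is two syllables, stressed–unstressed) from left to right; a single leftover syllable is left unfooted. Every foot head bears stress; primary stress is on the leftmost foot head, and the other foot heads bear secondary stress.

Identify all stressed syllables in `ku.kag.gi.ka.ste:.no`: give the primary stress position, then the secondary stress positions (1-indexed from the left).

Parse left to right into trochaic (ˈσσ) feet: (ˈku.kag) (ˈgi.ka) (ˈste:.no).
Foot heads (stressed positions): 1, 3, 5.
End Rule Leftmost: primary stress on the leftmost head = syllable 1.
Secondary stress on 3, 5: ˈku.kag.ˌgi.ka.ˌste:.no.

primary 1, secondary 3, 5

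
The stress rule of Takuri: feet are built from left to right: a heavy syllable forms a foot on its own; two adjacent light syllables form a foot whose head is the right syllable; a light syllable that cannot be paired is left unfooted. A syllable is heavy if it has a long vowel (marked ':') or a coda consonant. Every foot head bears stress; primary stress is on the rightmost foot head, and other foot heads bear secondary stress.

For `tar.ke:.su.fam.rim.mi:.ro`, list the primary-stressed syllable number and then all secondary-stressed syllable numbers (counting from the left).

primary 6, secondary 1, 2, 4, 5

Weights: 1 tar H, 2 ke: H, 3 su L, 4 fam H, 5 rim H, 6 mi: H, 7 ro L.
Parse left to right (heavy = foot alone; LL = one foot; stranded L unfooted): (ˈtar) (ˈke:) su (ˈfam) (ˈrim) (ˈmi:) ro.
Foot heads: 1, 2, 4, 5, 6.
Primary stress on the rightmost head = syllable 6.
Secondary stress on 1, 2, 4, 5: ˌtar.ˌke:.su.ˌfam.ˌrim.ˈmi:.ro.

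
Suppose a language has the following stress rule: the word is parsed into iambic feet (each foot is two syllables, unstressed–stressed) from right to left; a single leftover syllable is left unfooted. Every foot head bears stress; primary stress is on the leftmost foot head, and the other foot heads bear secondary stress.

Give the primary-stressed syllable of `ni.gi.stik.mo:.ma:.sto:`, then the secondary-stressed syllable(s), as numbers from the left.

primary 2, secondary 4, 6

Parse right to left into iambic (σˈσ) feet: (ni.ˈgi) (stik.ˈmo:) (ma:.ˈsto:).
Foot heads (stressed positions): 2, 4, 6.
End Rule Leftmost: primary stress on the leftmost head = syllable 2.
Secondary stress on 4, 6: ni.ˈgi.stik.ˌmo:.ma:.ˌsto:.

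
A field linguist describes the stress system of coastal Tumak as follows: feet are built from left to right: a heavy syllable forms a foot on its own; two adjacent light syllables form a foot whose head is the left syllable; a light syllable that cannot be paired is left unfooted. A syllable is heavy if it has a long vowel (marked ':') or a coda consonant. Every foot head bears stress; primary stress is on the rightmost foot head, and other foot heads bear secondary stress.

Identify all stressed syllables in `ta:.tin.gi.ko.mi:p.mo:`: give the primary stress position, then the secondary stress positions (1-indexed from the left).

primary 6, secondary 1, 2, 3, 5

Weights: 1 ta: H, 2 tin H, 3 gi L, 4 ko L, 5 mi:p H, 6 mo: H.
Parse left to right (heavy = foot alone; LL = one foot; stranded L unfooted): (ˈta:) (ˈtin) (ˈgi.ko) (ˈmi:p) (ˈmo:).
Foot heads: 1, 2, 3, 5, 6.
Primary stress on the rightmost head = syllable 6.
Secondary stress on 1, 2, 3, 5: ˌta:.ˌtin.ˌgi.ko.ˌmi:p.ˈmo:.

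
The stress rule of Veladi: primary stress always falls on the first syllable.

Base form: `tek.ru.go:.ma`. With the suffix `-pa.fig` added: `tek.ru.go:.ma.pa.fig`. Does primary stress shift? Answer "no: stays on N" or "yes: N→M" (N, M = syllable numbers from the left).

Base `tek.ru.go:.ma` (4 syllables):
  The word has 4 syllables; the first syllable is syllable 1 (tek).
  → primary stress on syllable 1.
Suffixed `tek.ru.go:.ma.pa.fig` (6 syllables):
  The word has 6 syllables; the first syllable is syllable 1 (tek).
  → primary stress on syllable 1.

no: stays on 1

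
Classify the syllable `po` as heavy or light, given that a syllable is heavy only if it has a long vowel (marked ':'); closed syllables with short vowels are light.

light

`po`: short vowel, open (no coda). Short vowel → light.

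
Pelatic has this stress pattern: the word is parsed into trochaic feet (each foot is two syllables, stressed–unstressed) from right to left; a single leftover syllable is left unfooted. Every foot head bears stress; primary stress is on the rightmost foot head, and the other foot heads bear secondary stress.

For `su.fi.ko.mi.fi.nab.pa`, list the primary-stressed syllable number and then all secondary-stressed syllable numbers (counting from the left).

Parse right to left into trochaic (ˈσσ) feet: su (ˈfi.ko) (ˈmi.fi) (ˈnab.pa). Syllable 1 is left unfooted.
Foot heads (stressed positions): 2, 4, 6.
End Rule Rightmost: primary stress on the rightmost head = syllable 6.
Secondary stress on 2, 4: su.ˌfi.ko.ˌmi.fi.ˈnab.pa.

primary 6, secondary 2, 4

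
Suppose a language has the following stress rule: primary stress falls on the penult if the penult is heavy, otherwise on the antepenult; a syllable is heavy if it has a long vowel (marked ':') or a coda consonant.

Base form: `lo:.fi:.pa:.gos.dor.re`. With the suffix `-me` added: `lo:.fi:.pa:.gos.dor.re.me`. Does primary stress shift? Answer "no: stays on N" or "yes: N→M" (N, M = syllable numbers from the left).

Base `lo:.fi:.pa:.gos.dor.re` (6 syllables):
  Weights: 4 gos H, 5 dor H, 6 re L.
  The penult (syllable 5, dor) is heavy, so it takes stress.
  → primary stress on syllable 5.
Suffixed `lo:.fi:.pa:.gos.dor.re.me` (7 syllables):
  Weights: 5 dor H, 6 re L, 7 me L.
  The penult (syllable 6, re) is light, so stress falls on the antepenult (syllable 5, dor).
  → primary stress on syllable 5.

no: stays on 5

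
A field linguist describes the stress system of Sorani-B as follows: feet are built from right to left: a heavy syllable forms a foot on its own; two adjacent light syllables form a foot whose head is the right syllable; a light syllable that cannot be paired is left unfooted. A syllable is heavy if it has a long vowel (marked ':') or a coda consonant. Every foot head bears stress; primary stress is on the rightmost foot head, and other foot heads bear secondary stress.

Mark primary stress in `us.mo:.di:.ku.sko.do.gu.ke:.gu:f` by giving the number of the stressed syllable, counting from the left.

Weights: 1 us H, 2 mo: H, 3 di: H, 4 ku L, 5 sko L, 6 do L, 7 gu L, 8 ke: H, 9 gu:f H.
Parse right to left (heavy = foot alone; LL = one foot; stranded L unfooted): (ˈus) (ˈmo:) (ˈdi:) (ku.ˈsko) (do.ˈgu) (ˈke:) (ˈgu:f).
Foot heads: 1, 2, 3, 5, 7, 8, 9.
Primary stress on the rightmost head = syllable 9.
Primary stress: syllable 9 → us.mo:.di:.ku.sko.do.gu.ke:.ˈgu:f.

9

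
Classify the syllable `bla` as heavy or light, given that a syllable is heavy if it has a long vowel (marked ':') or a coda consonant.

`bla`: short vowel, open (no coda). Short vowel, open → light.

light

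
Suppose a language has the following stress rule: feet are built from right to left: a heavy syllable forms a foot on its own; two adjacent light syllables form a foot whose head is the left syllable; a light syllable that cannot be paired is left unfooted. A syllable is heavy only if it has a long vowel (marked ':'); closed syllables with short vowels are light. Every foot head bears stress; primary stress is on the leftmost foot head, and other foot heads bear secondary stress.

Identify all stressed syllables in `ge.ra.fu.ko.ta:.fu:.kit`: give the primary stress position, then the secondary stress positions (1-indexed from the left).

Weights: 1 ge L, 2 ra L, 3 fu L, 4 ko L, 5 ta: H, 6 fu: H, 7 kit L.
Parse right to left (heavy = foot alone; LL = one foot; stranded L unfooted): (ˈge.ra) (ˈfu.ko) (ˈta:) (ˈfu:) kit.
Foot heads: 1, 3, 5, 6.
Primary stress on the leftmost head = syllable 1.
Secondary stress on 3, 5, 6: ˈge.ra.ˌfu.ko.ˌta:.ˌfu:.kit.

primary 1, secondary 3, 5, 6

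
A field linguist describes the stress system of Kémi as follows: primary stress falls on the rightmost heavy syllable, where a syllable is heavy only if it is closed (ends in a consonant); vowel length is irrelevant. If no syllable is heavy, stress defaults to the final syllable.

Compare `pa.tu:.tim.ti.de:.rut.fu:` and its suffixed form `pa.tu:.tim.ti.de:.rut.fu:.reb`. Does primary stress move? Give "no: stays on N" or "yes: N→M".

yes: 6→8

Base `pa.tu:.tim.ti.de:.rut.fu:` (7 syllables):
  Weights: 1 pa L, 2 tu: L, 3 tim H, 4 ti L, 5 de: L, 6 rut H, 7 fu: L.
  Heavy syllables in the domain: 3, 6. The rightmost is syllable 6 (rut).
  → primary stress on syllable 6.
Suffixed `pa.tu:.tim.ti.de:.rut.fu:.reb` (8 syllables):
  Weights: 1 pa L, 2 tu: L, 3 tim H, 4 ti L, 5 de: L, 6 rut H, 7 fu: L, 8 reb H.
  Heavy syllables in the domain: 3, 6, 8. The rightmost is syllable 8 (reb).
  → primary stress on syllable 8.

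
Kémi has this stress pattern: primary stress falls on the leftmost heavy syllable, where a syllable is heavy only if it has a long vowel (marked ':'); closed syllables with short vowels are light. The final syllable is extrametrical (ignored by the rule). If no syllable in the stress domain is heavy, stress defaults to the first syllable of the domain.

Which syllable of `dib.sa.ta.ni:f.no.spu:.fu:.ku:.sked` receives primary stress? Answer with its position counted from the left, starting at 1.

The final syllable (9, sked) is extrametrical; the stress domain is syllables 1–8.
Weights: 1 dib L, 2 sa L, 3 ta L, 4 ni:f H, 5 no L, 6 spu: H, 7 fu: H, 8 ku: H.
Heavy syllables in the domain: 4, 6, 7, 8. The leftmost is syllable 4 (ni:f).
Primary stress: syllable 4 → dib.sa.ta.ˈni:f.no.spu:.fu:.ku:.sked.

4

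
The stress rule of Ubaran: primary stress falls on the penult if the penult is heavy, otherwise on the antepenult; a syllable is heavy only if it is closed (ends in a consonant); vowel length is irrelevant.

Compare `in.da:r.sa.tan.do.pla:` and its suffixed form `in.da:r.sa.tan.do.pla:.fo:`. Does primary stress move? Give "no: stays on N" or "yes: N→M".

yes: 4→5

Base `in.da:r.sa.tan.do.pla:` (6 syllables):
  Weights: 4 tan H, 5 do L, 6 pla: L.
  The penult (syllable 5, do) is light, so stress falls on the antepenult (syllable 4, tan).
  → primary stress on syllable 4.
Suffixed `in.da:r.sa.tan.do.pla:.fo:` (7 syllables):
  Weights: 5 do L, 6 pla: L, 7 fo: L.
  The penult (syllable 6, pla:) is light, so stress falls on the antepenult (syllable 5, do).
  → primary stress on syllable 5.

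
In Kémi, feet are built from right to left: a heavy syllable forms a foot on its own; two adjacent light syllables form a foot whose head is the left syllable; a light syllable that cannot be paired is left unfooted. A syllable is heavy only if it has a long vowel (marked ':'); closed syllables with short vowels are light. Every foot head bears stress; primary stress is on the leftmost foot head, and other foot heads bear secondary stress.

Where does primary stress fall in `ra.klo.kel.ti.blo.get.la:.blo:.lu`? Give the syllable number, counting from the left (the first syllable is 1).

Weights: 1 ra L, 2 klo L, 3 kel L, 4 ti L, 5 blo L, 6 get L, 7 la: H, 8 blo: H, 9 lu L.
Parse right to left (heavy = foot alone; LL = one foot; stranded L unfooted): (ˈra.klo) (ˈkel.ti) (ˈblo.get) (ˈla:) (ˈblo:) lu.
Foot heads: 1, 3, 5, 7, 8.
Primary stress on the leftmost head = syllable 1.
Primary stress: syllable 1 → ˈra.klo.kel.ti.blo.get.la:.blo:.lu.

1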